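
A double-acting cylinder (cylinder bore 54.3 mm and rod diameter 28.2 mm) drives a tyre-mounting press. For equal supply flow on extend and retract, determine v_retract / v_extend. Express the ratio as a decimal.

v_ret/v_ext ≈ 1.37

Cap-side area A_cap = π/4 × (54.3 mm)² = 2316 mm^2
Rod-side annular area A_ann = π/4 × (54.3² − 28.2²) = 1691 mm^2
For equal Q, v ∝ 1/A, so v_ret/v_ext = A_cap/A_ann.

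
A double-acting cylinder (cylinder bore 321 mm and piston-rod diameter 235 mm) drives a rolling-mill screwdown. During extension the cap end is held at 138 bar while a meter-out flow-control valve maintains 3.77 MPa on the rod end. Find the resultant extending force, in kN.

Cap-side area A_cap = π/4 × (321 mm)² = 80930 mm^2
Rod-side annular area A_ann = π/4 × (321² − 235²) = 37550 mm^2
Net thrust = P_cap·A_cap − P_rod·A_ann = 1117 kN − 141.6 kN

F ≈ 975 kN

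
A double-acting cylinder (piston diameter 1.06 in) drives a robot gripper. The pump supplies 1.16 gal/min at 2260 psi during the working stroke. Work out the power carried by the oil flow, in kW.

Hydraulic power = P × Q

W ≈ 1.14 kW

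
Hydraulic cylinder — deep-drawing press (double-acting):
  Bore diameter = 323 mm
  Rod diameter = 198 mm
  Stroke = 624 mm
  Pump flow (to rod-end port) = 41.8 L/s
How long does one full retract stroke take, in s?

t ≈ 0.764 s

Rod-side annular area A_ann = π/4 × (323² − 198²) = 51150 mm^2
Swept volume V = A × L; t = V / Q = A·L / Q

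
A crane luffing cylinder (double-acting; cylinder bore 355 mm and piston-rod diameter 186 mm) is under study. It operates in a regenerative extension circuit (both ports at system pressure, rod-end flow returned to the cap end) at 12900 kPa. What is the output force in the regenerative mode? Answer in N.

With equal pressure on both faces, forces on the annular region cancel; the net push is pressure × rod cross-section.
Rod cross-section A_rod = π/4 × (186 mm)² = 27170 mm^2
F = P × A_rod

F ≈ 3.51e5 N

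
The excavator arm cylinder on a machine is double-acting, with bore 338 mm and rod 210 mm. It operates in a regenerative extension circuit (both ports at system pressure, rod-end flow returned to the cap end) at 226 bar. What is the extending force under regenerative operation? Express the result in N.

F ≈ 7.83e5 N

With equal pressure on both faces, forces on the annular region cancel; the net push is pressure × rod cross-section.
Rod cross-section A_rod = π/4 × (210 mm)² = 34640 mm^2
F = P × A_rod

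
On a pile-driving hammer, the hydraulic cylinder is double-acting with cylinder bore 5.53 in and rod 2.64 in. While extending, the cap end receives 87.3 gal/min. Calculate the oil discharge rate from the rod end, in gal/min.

Q_out ≈ 67.4 gal/min

Cap-side area A_cap = π/4 × (5.53 in)² = 24.02 in^2
Rod-side annular area A_ann = π/4 × (5.53² − 2.64²) = 18.54 in^2
Piston speed v = Q_in/A_cap; rod-end outflow Q_out = v × A_ann = Q_in × A_ann/A_cap.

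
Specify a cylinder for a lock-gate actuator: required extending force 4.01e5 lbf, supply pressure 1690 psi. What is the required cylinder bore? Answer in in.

Extension force acts on the full piston face: F = P × (π/4)D².
D = √(4F / (πP)) = √(4 × 4.01e5 lbf / (π × 1690 psi))

D ≈ 17.4 in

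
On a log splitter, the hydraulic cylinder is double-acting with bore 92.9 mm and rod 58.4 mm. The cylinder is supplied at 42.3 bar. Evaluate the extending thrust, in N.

F ≈ 28700 N

Cap-side area A_cap = π/4 × (92.9 mm)² = 6778 mm^2
F = P × A_cap = 42.3 bar × A_cap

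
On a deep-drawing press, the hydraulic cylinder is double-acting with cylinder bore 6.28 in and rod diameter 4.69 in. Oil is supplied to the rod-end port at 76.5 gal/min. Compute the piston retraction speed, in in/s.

v ≈ 21.5 in/s

Rod-side annular area A_ann = π/4 × (6.28² − 4.69²) = 13.70 in^2
Flow into the rod-end port fills the annular volume.
v = Q / A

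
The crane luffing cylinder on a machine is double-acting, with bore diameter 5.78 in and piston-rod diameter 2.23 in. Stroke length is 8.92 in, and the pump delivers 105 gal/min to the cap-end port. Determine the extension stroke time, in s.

t ≈ 0.579 s

Cap-side area A_cap = π/4 × (5.78 in)² = 26.24 in^2
Swept volume V = A × L; t = V / Q = A·L / Q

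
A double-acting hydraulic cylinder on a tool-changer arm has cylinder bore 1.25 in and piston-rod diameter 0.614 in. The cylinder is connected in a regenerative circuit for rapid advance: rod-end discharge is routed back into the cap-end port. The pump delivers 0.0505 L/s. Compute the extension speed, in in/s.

In regeneration the rod-end outflow joins the pump flow into the cap end, so the net volume the pump must supply per unit advance equals the rod cross-section area.
Rod cross-section A_rod = π/4 × (0.614 in)² = 0.2961 in^2
v = Q_pump / A_rod

v ≈ 10.4 in/s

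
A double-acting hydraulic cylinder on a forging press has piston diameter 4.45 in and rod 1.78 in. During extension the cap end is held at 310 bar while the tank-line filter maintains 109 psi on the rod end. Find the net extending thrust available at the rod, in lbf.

F ≈ 68500 lbf

Cap-side area A_cap = π/4 × (4.45 in)² = 15.55 in^2
Rod-side annular area A_ann = π/4 × (4.45² − 1.78²) = 13.06 in^2
Net thrust = P_cap·A_cap − P_rod·A_ann = 69930 lbf − 1424 lbf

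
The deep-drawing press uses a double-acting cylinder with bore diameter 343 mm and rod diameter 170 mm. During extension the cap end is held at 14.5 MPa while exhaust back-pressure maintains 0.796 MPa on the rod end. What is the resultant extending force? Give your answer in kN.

Cap-side area A_cap = π/4 × (343 mm)² = 92400 mm^2
Rod-side annular area A_ann = π/4 × (343² − 170²) = 69700 mm^2
Net thrust = P_cap·A_cap − P_rod·A_ann = 1340 kN − 55.48 kN

F ≈ 1280 kN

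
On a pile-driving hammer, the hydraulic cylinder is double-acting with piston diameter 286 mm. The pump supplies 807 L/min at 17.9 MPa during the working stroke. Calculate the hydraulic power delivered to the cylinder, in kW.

Hydraulic power = P × Q

W ≈ 241 kW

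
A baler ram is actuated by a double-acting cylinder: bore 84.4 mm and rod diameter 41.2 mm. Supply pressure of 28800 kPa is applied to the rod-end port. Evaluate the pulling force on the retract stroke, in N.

F ≈ 1.23e5 N

Rod-side annular area A_ann = π/4 × (84.4² − 41.2²) = 4262 mm^2
On retraction the pressure acts on the annular area (bore minus rod).
F = P × A_ann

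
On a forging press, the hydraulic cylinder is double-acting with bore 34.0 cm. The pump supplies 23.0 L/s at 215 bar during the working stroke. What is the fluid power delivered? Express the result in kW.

W ≈ 494 kW

Hydraulic power = P × Q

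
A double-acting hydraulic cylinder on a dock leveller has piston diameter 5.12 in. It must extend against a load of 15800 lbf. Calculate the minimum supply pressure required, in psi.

P ≈ 767 psi

Cap-side area A_cap = π/4 × (5.12 in)² = 20.59 in^2
P = F / A = 15800 lbf / A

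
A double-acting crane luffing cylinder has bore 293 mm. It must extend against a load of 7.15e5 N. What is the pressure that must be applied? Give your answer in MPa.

Cap-side area A_cap = π/4 × (293 mm)² = 67430 mm^2
P = F / A = 7.15e5 N / A

P ≈ 10.6 MPa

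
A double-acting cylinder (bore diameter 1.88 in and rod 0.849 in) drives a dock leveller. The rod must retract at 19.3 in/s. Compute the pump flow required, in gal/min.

Rod-side annular area A_ann = π/4 × (1.88² − 0.849²) = 2.210 in^2
Q = A × v

Q ≈ 11.1 gal/min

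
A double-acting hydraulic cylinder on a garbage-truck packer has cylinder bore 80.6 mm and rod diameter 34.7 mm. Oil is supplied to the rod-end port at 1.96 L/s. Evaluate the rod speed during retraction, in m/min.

v ≈ 28.3 m/min

Rod-side annular area A_ann = π/4 × (80.6² − 34.7²) = 4157 mm^2
Flow into the rod-end port fills the annular volume.
v = Q / A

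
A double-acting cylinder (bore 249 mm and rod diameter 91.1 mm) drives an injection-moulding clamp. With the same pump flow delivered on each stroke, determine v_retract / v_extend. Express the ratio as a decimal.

v_ret/v_ext ≈ 1.15

Cap-side area A_cap = π/4 × (249 mm)² = 48700 mm^2
Rod-side annular area A_ann = π/4 × (249² − 91.1²) = 42180 mm^2
For equal Q, v ∝ 1/A, so v_ret/v_ext = A_cap/A_ann.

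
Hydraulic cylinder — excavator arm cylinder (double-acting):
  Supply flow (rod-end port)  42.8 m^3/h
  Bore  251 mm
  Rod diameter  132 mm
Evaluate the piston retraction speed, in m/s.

Rod-side annular area A_ann = π/4 × (251² − 132²) = 35800 mm^2
Flow into the rod-end port fills the annular volume.
v = Q / A

v ≈ 0.332 m/s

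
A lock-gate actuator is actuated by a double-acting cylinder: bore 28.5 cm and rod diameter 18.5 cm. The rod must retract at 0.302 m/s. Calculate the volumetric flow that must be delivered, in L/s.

Q ≈ 11.1 L/s

Rod-side annular area A_ann = π/4 × (28.5² − 18.5²) = 369.1 cm^2
Q = A × v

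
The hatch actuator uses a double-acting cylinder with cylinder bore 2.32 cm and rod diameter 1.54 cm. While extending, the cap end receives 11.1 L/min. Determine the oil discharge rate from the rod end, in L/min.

Q_out ≈ 6.21 L/min

Cap-side area A_cap = π/4 × (2.32 cm)² = 4.227 cm^2
Rod-side annular area A_ann = π/4 × (2.32² − 1.54²) = 2.365 cm^2
Piston speed v = Q_in/A_cap; rod-end outflow Q_out = v × A_ann = Q_in × A_ann/A_cap.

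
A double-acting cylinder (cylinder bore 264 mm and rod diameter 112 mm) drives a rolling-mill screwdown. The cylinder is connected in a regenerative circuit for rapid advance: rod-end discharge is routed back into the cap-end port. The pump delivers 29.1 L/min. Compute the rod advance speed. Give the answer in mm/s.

v ≈ 49.2 mm/s

In regeneration the rod-end outflow joins the pump flow into the cap end, so the net volume the pump must supply per unit advance equals the rod cross-section area.
Rod cross-section A_rod = π/4 × (112 mm)² = 9852 mm^2
v = Q_pump / A_rod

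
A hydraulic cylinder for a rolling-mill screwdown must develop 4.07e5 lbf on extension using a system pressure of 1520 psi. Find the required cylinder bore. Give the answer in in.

D ≈ 18.5 in

Extension force acts on the full piston face: F = P × (π/4)D².
D = √(4F / (πP)) = √(4 × 4.07e5 lbf / (π × 1520 psi))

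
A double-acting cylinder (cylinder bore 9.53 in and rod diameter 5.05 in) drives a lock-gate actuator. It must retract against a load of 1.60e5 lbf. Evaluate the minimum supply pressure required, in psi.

P ≈ 3120 psi

Rod-side annular area A_ann = π/4 × (9.53² − 5.05²) = 51.30 in^2
Retraction: pressure acts on the annular area.
P = F / A = 1.60e5 lbf / A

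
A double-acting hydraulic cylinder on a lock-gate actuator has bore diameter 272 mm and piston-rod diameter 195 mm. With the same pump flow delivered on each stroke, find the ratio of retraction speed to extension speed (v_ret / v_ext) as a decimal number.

Cap-side area A_cap = π/4 × (272 mm)² = 58110 mm^2
Rod-side annular area A_ann = π/4 × (272² − 195²) = 28240 mm^2
For equal Q, v ∝ 1/A, so v_ret/v_ext = A_cap/A_ann.

v_ret/v_ext ≈ 2.06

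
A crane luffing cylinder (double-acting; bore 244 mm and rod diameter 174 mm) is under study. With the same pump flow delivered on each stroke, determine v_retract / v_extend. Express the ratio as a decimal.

Cap-side area A_cap = π/4 × (244 mm)² = 46760 mm^2
Rod-side annular area A_ann = π/4 × (244² − 174²) = 22980 mm^2
For equal Q, v ∝ 1/A, so v_ret/v_ext = A_cap/A_ann.

v_ret/v_ext ≈ 2.03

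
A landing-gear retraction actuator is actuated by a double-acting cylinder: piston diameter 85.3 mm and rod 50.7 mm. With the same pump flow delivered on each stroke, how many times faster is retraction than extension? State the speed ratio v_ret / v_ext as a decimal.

v_ret/v_ext ≈ 1.55

Cap-side area A_cap = π/4 × (85.3 mm)² = 5715 mm^2
Rod-side annular area A_ann = π/4 × (85.3² − 50.7²) = 3696 mm^2
For equal Q, v ∝ 1/A, so v_ret/v_ext = A_cap/A_ann.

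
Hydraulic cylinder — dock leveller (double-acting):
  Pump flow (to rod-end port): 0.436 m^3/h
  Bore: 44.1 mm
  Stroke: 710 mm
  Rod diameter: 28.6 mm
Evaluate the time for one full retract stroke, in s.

t ≈ 5.19 s

Rod-side annular area A_ann = π/4 × (44.1² − 28.6²) = 885.0 mm^2
Swept volume V = A × L; t = V / Q = A·L / Q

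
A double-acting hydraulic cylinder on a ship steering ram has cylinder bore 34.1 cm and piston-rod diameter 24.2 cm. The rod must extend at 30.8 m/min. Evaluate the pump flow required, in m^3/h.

Q ≈ 169 m^3/h

Cap-side area A_cap = π/4 × (34.1 cm)² = 913.3 cm^2
Q = A × v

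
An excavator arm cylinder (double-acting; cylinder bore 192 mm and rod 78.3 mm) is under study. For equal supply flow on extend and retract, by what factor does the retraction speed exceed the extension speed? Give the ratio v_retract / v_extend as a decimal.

v_ret/v_ext ≈ 1.20

Cap-side area A_cap = π/4 × (192 mm)² = 28950 mm^2
Rod-side annular area A_ann = π/4 × (192² − 78.3²) = 24140 mm^2
For equal Q, v ∝ 1/A, so v_ret/v_ext = A_cap/A_ann.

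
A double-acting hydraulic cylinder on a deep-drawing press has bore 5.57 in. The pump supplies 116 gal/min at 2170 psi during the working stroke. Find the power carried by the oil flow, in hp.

W ≈ 147 hp

Hydraulic power = P × Q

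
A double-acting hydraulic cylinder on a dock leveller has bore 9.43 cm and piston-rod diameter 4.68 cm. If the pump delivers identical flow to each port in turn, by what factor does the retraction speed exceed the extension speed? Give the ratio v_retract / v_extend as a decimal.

Cap-side area A_cap = π/4 × (9.43 cm)² = 69.84 cm^2
Rod-side annular area A_ann = π/4 × (9.43² − 4.68²) = 52.64 cm^2
For equal Q, v ∝ 1/A, so v_ret/v_ext = A_cap/A_ann.

v_ret/v_ext ≈ 1.33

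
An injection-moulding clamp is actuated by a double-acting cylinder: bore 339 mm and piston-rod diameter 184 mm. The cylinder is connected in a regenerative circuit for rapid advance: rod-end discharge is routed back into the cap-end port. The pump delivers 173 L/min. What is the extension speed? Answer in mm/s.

v ≈ 108 mm/s

In regeneration the rod-end outflow joins the pump flow into the cap end, so the net volume the pump must supply per unit advance equals the rod cross-section area.
Rod cross-section A_rod = π/4 × (184 mm)² = 26590 mm^2
v = Q_pump / A_rod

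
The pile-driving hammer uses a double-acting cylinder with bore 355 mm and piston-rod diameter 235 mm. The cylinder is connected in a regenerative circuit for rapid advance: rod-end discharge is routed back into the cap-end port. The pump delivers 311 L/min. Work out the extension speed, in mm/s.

v ≈ 120 mm/s

In regeneration the rod-end outflow joins the pump flow into the cap end, so the net volume the pump must supply per unit advance equals the rod cross-section area.
Rod cross-section A_rod = π/4 × (235 mm)² = 43370 mm^2
v = Q_pump / A_rod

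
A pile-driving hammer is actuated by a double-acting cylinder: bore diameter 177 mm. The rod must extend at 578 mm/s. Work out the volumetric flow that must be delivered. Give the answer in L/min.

Cap-side area A_cap = π/4 × (177 mm)² = 24610 mm^2
Q = A × v

Q ≈ 853 L/min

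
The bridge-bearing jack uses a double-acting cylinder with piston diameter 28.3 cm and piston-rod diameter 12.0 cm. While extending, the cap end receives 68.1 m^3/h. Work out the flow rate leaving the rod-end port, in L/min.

Q_out ≈ 931 L/min

Cap-side area A_cap = π/4 × (28.3 cm)² = 629.0 cm^2
Rod-side annular area A_ann = π/4 × (28.3² − 12.0²) = 515.9 cm^2
Piston speed v = Q_in/A_cap; rod-end outflow Q_out = v × A_ann = Q_in × A_ann/A_cap.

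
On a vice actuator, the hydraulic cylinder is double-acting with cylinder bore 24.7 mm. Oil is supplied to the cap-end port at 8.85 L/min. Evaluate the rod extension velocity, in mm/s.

v ≈ 308 mm/s

Cap-side area A_cap = π/4 × (24.7 mm)² = 479.2 mm^2
v = Q / A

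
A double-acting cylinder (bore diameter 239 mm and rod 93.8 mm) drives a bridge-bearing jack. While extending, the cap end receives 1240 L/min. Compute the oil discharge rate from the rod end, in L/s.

Cap-side area A_cap = π/4 × (239 mm)² = 44860 mm^2
Rod-side annular area A_ann = π/4 × (239² − 93.8²) = 37950 mm^2
Piston speed v = Q_in/A_cap; rod-end outflow Q_out = v × A_ann = Q_in × A_ann/A_cap.

Q_out ≈ 17.5 L/s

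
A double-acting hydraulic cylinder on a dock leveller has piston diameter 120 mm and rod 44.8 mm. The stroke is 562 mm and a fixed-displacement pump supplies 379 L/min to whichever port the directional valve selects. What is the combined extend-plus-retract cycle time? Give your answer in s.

Cap-side area A_cap = π/4 × (120 mm)² = 11310 mm^2
Rod-side annular area A_ann = π/4 × (120² − 44.8²) = 9733 mm^2
t_ext = A_cap·L/Q = 1.006 s
t_ret = A_ann·L/Q = 0.8660 s
t_cycle = t_ext + t_ret

t ≈ 1.87 s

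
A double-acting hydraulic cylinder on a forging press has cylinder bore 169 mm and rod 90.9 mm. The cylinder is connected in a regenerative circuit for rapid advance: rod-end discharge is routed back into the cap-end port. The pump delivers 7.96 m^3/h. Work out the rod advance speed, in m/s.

In regeneration the rod-end outflow joins the pump flow into the cap end, so the net volume the pump must supply per unit advance equals the rod cross-section area.
Rod cross-section A_rod = π/4 × (90.9 mm)² = 6490 mm^2
v = Q_pump / A_rod

v ≈ 0.341 m/s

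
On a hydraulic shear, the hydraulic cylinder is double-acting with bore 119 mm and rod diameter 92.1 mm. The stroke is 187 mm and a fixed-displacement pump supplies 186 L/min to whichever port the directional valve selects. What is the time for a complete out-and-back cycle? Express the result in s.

t ≈ 0.940 s

Cap-side area A_cap = π/4 × (119 mm)² = 11120 mm^2
Rod-side annular area A_ann = π/4 × (119² − 92.1²) = 4460 mm^2
t_ext = A_cap·L/Q = 0.6709 s
t_ret = A_ann·L/Q = 0.2690 s
t_cycle = t_ext + t_ret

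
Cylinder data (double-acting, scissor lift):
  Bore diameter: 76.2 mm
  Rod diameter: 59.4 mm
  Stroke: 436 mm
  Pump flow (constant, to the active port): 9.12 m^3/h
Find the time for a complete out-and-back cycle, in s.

t ≈ 1.09 s

Cap-side area A_cap = π/4 × (76.2 mm)² = 4560 mm^2
Rod-side annular area A_ann = π/4 × (76.2² − 59.4²) = 1789 mm^2
t_ext = A_cap·L/Q = 0.7849 s
t_ret = A_ann·L/Q = 0.3079 s
t_cycle = t_ext + t_ret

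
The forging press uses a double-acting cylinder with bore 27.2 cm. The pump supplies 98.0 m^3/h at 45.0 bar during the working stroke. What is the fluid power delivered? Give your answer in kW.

W ≈ 122 kW

Hydraulic power = P × Q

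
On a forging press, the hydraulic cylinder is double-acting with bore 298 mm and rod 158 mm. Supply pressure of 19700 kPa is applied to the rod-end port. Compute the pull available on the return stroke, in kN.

F ≈ 988 kN

Rod-side annular area A_ann = π/4 × (298² − 158²) = 50140 mm^2
On retraction the pressure acts on the annular area (bore minus rod).
F = P × A_ann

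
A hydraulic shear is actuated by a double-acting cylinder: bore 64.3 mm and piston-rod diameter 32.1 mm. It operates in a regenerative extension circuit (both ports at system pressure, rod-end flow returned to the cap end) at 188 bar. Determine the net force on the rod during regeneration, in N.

F ≈ 15200 N

With equal pressure on both faces, forces on the annular region cancel; the net push is pressure × rod cross-section.
Rod cross-section A_rod = π/4 × (32.1 mm)² = 809.3 mm^2
F = P × A_rod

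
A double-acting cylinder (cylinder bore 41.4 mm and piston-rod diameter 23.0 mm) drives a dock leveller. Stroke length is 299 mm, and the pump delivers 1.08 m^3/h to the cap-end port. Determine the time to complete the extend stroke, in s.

t ≈ 1.34 s

Cap-side area A_cap = π/4 × (41.4 mm)² = 1346 mm^2
Swept volume V = A × L; t = V / Q = A·L / Q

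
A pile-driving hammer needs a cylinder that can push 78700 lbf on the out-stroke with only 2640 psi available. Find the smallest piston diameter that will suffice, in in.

D ≈ 6.16 in

Extension force acts on the full piston face: F = P × (π/4)D².
D = √(4F / (πP)) = √(4 × 78700 lbf / (π × 2640 psi))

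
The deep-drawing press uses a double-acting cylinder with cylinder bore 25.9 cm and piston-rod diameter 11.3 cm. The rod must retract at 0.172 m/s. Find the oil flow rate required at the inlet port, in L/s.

Rod-side annular area A_ann = π/4 × (25.9² − 11.3²) = 426.6 cm^2
Q = A × v

Q ≈ 7.34 L/s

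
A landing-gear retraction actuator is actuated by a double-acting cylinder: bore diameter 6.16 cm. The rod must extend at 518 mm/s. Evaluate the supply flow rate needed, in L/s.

Cap-side area A_cap = π/4 × (6.16 cm)² = 29.80 cm^2
Q = A × v

Q ≈ 1.54 L/s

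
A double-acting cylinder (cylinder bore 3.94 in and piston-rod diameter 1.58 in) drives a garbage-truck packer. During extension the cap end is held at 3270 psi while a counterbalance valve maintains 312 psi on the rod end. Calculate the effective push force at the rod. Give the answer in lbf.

Cap-side area A_cap = π/4 × (3.94 in)² = 12.19 in^2
Rod-side annular area A_ann = π/4 × (3.94² − 1.58²) = 10.23 in^2
Net thrust = P_cap·A_cap − P_rod·A_ann = 39870 lbf − 3192 lbf

F ≈ 36700 lbf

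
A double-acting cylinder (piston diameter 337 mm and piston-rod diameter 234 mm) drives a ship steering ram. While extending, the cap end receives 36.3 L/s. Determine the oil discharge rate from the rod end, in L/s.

Q_out ≈ 18.8 L/s

Cap-side area A_cap = π/4 × (337 mm)² = 89200 mm^2
Rod-side annular area A_ann = π/4 × (337² − 234²) = 46190 mm^2
Piston speed v = Q_in/A_cap; rod-end outflow Q_out = v × A_ann = Q_in × A_ann/A_cap.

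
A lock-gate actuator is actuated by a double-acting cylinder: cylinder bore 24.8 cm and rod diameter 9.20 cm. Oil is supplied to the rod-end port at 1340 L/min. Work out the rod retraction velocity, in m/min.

Rod-side annular area A_ann = π/4 × (24.8² − 9.20²) = 416.6 cm^2
Flow into the rod-end port fills the annular volume.
v = Q / A

v ≈ 32.2 m/min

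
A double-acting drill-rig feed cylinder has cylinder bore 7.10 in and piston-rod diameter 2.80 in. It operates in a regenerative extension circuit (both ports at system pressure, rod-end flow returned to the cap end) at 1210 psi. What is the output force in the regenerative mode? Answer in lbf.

With equal pressure on both faces, forces on the annular region cancel; the net push is pressure × rod cross-section.
Rod cross-section A_rod = π/4 × (2.80 in)² = 6.158 in^2
F = P × A_rod

F ≈ 7450 lbf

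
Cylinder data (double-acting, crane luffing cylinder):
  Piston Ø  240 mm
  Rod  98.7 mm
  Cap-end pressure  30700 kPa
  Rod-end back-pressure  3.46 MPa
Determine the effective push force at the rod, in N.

Cap-side area A_cap = π/4 × (240 mm)² = 45240 mm^2
Rod-side annular area A_ann = π/4 × (240² − 98.7²) = 37590 mm^2
Net thrust = P_cap·A_cap − P_rod·A_ann = 1.389e6 N − 1.301e5 N

F ≈ 1.26e6 N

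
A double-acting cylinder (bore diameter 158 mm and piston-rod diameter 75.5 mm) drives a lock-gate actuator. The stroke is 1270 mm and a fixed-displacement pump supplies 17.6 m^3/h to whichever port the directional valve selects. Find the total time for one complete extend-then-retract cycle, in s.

t ≈ 9.02 s

Cap-side area A_cap = π/4 × (158 mm)² = 19610 mm^2
Rod-side annular area A_ann = π/4 × (158² − 75.5²) = 15130 mm^2
t_ext = A_cap·L/Q = 5.093 s
t_ret = A_ann·L/Q = 3.930 s
t_cycle = t_ext + t_ret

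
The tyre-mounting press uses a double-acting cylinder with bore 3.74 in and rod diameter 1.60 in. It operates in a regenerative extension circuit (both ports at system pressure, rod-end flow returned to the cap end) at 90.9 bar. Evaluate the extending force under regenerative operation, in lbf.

With equal pressure on both faces, forces on the annular region cancel; the net push is pressure × rod cross-section.
Rod cross-section A_rod = π/4 × (1.60 in)² = 2.011 in^2
F = P × A_rod

F ≈ 2650 lbf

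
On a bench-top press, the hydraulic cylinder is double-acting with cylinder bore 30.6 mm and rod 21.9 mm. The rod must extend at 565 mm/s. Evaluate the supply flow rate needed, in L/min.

Q ≈ 24.9 L/min

Cap-side area A_cap = π/4 × (30.6 mm)² = 735.4 mm^2
Q = A × v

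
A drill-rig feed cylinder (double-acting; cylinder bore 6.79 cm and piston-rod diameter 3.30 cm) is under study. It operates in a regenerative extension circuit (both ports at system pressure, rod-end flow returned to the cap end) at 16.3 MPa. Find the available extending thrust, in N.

With equal pressure on both faces, forces on the annular region cancel; the net push is pressure × rod cross-section.
Rod cross-section A_rod = π/4 × (3.30 cm)² = 8.553 cm^2
F = P × A_rod

F ≈ 13900 N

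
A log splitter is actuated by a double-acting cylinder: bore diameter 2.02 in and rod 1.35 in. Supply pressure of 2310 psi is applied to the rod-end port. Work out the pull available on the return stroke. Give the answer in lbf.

Rod-side annular area A_ann = π/4 × (2.02² − 1.35²) = 1.773 in^2
On retraction the pressure acts on the annular area (bore minus rod).
F = P × A_ann

F ≈ 4100 lbf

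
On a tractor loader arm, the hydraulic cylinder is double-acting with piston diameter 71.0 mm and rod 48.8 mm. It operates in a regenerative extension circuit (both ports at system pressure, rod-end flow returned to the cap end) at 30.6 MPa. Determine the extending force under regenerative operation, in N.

With equal pressure on both faces, forces on the annular region cancel; the net push is pressure × rod cross-section.
Rod cross-section A_rod = π/4 × (48.8 mm)² = 1870 mm^2
F = P × A_rod

F ≈ 57200 N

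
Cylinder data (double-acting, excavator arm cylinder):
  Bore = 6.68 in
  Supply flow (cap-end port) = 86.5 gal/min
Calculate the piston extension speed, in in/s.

Cap-side area A_cap = π/4 × (6.68 in)² = 35.05 in^2
v = Q / A

v ≈ 9.50 in/s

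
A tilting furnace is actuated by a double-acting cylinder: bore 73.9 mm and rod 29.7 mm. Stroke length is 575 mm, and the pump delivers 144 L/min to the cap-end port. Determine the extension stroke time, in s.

t ≈ 1.03 s

Cap-side area A_cap = π/4 × (73.9 mm)² = 4289 mm^2
Swept volume V = A × L; t = V / Q = A·L / Q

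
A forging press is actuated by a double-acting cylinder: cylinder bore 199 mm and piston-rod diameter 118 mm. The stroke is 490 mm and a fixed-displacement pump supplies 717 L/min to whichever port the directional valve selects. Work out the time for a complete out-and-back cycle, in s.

Cap-side area A_cap = π/4 × (199 mm)² = 31100 mm^2
Rod-side annular area A_ann = π/4 × (199² − 118²) = 20170 mm^2
t_ext = A_cap·L/Q = 1.275 s
t_ret = A_ann·L/Q = 0.8269 s
t_cycle = t_ext + t_ret

t ≈ 2.10 s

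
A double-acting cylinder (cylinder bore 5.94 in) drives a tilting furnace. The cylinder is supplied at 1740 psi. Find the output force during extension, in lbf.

Cap-side area A_cap = π/4 × (5.94 in)² = 27.71 in^2
F = P × A_cap = 1740 psi × A_cap

F ≈ 48200 lbf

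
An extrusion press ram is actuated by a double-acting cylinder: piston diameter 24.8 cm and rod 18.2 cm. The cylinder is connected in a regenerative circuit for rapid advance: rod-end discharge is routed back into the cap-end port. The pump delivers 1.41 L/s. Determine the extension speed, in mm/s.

In regeneration the rod-end outflow joins the pump flow into the cap end, so the net volume the pump must supply per unit advance equals the rod cross-section area.
Rod cross-section A_rod = π/4 × (18.2 cm)² = 260.2 cm^2
v = Q_pump / A_rod

v ≈ 54.2 mm/s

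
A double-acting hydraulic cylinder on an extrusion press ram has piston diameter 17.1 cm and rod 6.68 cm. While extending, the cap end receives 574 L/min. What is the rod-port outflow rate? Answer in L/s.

Cap-side area A_cap = π/4 × (17.1 cm)² = 229.7 cm^2
Rod-side annular area A_ann = π/4 × (17.1² − 6.68²) = 194.6 cm^2
Piston speed v = Q_in/A_cap; rod-end outflow Q_out = v × A_ann = Q_in × A_ann/A_cap.

Q_out ≈ 8.11 L/s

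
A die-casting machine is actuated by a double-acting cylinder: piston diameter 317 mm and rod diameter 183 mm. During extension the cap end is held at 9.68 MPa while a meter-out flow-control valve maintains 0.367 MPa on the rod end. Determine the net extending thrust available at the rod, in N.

F ≈ 7.45e5 N

Cap-side area A_cap = π/4 × (317 mm)² = 78920 mm^2
Rod-side annular area A_ann = π/4 × (317² − 183²) = 52620 mm^2
Net thrust = P_cap·A_cap − P_rod·A_ann = 7.640e5 N − 19310 N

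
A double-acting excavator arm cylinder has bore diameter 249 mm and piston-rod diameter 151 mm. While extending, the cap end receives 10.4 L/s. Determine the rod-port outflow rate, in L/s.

Q_out ≈ 6.58 L/s

Cap-side area A_cap = π/4 × (249 mm)² = 48700 mm^2
Rod-side annular area A_ann = π/4 × (249² − 151²) = 30790 mm^2
Piston speed v = Q_in/A_cap; rod-end outflow Q_out = v × A_ann = Q_in × A_ann/A_cap.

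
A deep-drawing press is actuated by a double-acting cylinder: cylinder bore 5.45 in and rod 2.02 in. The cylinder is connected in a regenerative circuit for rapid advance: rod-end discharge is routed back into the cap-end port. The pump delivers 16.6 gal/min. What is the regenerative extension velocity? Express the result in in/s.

In regeneration the rod-end outflow joins the pump flow into the cap end, so the net volume the pump must supply per unit advance equals the rod cross-section area.
Rod cross-section A_rod = π/4 × (2.02 in)² = 3.205 in^2
v = Q_pump / A_rod

v ≈ 19.9 in/s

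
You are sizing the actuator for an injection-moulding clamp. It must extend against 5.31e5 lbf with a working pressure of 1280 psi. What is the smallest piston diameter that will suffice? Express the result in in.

Extension force acts on the full piston face: F = P × (π/4)D².
D = √(4F / (πP)) = √(4 × 5.31e5 lbf / (π × 1280 psi))

D ≈ 23.0 in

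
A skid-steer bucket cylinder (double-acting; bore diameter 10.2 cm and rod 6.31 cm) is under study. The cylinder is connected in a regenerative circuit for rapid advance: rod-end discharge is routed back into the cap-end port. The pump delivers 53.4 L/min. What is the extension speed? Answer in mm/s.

v ≈ 285 mm/s

In regeneration the rod-end outflow joins the pump flow into the cap end, so the net volume the pump must supply per unit advance equals the rod cross-section area.
Rod cross-section A_rod = π/4 × (6.31 cm)² = 31.27 cm^2
v = Q_pump / A_rod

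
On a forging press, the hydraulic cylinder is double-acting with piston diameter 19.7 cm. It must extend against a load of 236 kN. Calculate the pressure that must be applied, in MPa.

Cap-side area A_cap = π/4 × (19.7 cm)² = 304.8 cm^2
P = F / A = 236 kN / A

P ≈ 7.74 MPa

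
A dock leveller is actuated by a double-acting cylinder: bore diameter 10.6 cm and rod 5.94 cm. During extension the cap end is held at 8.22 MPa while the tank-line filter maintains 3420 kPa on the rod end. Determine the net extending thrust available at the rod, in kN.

Cap-side area A_cap = π/4 × (10.6 cm)² = 88.25 cm^2
Rod-side annular area A_ann = π/4 × (10.6² − 5.94²) = 60.54 cm^2
Net thrust = P_cap·A_cap − P_rod·A_ann = 72.54 kN − 20.70 kN

F ≈ 51.8 kN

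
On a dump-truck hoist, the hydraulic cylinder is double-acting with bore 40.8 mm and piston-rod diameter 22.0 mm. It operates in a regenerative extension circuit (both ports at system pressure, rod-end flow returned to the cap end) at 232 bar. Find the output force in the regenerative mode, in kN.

With equal pressure on both faces, forces on the annular region cancel; the net push is pressure × rod cross-section.
Rod cross-section A_rod = π/4 × (22.0 mm)² = 380.1 mm^2
F = P × A_rod

F ≈ 8.82 kN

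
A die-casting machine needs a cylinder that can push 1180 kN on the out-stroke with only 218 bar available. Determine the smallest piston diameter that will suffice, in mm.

Extension force acts on the full piston face: F = P × (π/4)D².
D = √(4F / (πP)) = √(4 × 1180 kN / (π × 218 bar))

D ≈ 263 mm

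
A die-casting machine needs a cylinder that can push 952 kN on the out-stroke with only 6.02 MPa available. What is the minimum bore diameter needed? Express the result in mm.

Extension force acts on the full piston face: F = P × (π/4)D².
D = √(4F / (πP)) = √(4 × 952 kN / (π × 6.02 MPa))

D ≈ 449 mm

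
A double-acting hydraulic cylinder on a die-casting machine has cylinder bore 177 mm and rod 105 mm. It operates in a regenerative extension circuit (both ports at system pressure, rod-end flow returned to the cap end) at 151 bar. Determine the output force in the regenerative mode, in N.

F ≈ 1.31e5 N

With equal pressure on both faces, forces on the annular region cancel; the net push is pressure × rod cross-section.
Rod cross-section A_rod = π/4 × (105 mm)² = 8659 mm^2
F = P × A_rod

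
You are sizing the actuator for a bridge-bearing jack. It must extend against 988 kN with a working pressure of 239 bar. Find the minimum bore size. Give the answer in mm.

D ≈ 229 mm

Extension force acts on the full piston face: F = P × (π/4)D².
D = √(4F / (πP)) = √(4 × 988 kN / (π × 239 bar))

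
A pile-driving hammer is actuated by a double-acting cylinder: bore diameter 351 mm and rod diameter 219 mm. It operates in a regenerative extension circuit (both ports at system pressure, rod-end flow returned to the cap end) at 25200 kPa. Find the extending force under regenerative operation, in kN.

F ≈ 949 kN

With equal pressure on both faces, forces on the annular region cancel; the net push is pressure × rod cross-section.
Rod cross-section A_rod = π/4 × (219 mm)² = 37670 mm^2
F = P × A_rod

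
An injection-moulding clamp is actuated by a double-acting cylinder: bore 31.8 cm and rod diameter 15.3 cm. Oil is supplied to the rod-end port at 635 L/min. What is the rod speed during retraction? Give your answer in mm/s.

Rod-side annular area A_ann = π/4 × (31.8² − 15.3²) = 610.4 cm^2
Flow into the rod-end port fills the annular volume.
v = Q / A

v ≈ 173 mm/s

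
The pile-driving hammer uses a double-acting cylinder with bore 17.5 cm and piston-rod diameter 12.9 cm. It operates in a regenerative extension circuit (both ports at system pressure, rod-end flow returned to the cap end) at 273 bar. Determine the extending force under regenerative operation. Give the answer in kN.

F ≈ 357 kN

With equal pressure on both faces, forces on the annular region cancel; the net push is pressure × rod cross-section.
Rod cross-section A_rod = π/4 × (12.9 cm)² = 130.7 cm^2
F = P × A_rod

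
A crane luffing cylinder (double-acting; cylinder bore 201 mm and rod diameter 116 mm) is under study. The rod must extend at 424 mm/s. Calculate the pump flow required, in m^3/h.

Cap-side area A_cap = π/4 × (201 mm)² = 31730 mm^2
Q = A × v

Q ≈ 48.4 m^3/h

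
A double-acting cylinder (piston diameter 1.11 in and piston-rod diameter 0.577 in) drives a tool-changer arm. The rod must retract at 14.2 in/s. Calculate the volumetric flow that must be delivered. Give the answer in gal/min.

Rod-side annular area A_ann = π/4 × (1.11² − 0.577²) = 0.7062 in^2
Q = A × v

Q ≈ 2.60 gal/min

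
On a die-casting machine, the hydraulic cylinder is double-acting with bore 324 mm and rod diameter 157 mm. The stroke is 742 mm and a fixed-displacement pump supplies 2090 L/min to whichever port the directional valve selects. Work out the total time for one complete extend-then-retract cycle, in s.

Cap-side area A_cap = π/4 × (324 mm)² = 82450 mm^2
Rod-side annular area A_ann = π/4 × (324² − 157²) = 63090 mm^2
t_ext = A_cap·L/Q = 1.756 s
t_ret = A_ann·L/Q = 1.344 s
t_cycle = t_ext + t_ret

t ≈ 3.10 s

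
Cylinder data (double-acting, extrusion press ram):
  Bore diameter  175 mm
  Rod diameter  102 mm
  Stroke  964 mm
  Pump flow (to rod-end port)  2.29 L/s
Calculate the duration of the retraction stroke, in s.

t ≈ 6.69 s

Rod-side annular area A_ann = π/4 × (175² − 102²) = 15880 mm^2
Swept volume V = A × L; t = V / Q = A·L / Q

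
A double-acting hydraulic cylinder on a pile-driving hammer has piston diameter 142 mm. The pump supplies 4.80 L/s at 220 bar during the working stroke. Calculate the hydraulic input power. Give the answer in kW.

Hydraulic power = P × Q

W ≈ 106 kW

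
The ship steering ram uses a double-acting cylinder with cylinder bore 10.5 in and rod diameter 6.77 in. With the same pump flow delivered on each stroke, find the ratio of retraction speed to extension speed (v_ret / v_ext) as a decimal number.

v_ret/v_ext ≈ 1.71

Cap-side area A_cap = π/4 × (10.5 in)² = 86.59 in^2
Rod-side annular area A_ann = π/4 × (10.5² − 6.77²) = 50.59 in^2
For equal Q, v ∝ 1/A, so v_ret/v_ext = A_cap/A_ann.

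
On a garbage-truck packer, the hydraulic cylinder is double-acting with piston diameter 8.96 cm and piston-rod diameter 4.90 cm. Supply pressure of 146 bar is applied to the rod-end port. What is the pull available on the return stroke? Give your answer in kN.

F ≈ 64.5 kN

Rod-side annular area A_ann = π/4 × (8.96² − 4.90²) = 44.20 cm^2
On retraction the pressure acts on the annular area (bore minus rod).
F = P × A_ann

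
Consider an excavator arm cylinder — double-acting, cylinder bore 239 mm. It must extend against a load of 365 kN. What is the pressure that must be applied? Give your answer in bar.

Cap-side area A_cap = π/4 × (239 mm)² = 44860 mm^2
P = F / A = 365 kN / A

P ≈ 81.4 bar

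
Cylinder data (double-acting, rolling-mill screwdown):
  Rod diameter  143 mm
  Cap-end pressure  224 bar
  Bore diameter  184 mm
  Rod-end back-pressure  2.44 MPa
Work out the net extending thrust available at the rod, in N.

Cap-side area A_cap = π/4 × (184 mm)² = 26590 mm^2
Rod-side annular area A_ann = π/4 × (184² − 143²) = 10530 mm^2
Net thrust = P_cap·A_cap − P_rod·A_ann = 5.956e5 N − 25690 N

F ≈ 5.70e5 N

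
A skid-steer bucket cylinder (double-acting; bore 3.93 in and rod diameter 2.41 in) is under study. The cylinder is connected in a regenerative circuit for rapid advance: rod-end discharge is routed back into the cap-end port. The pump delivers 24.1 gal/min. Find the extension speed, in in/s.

v ≈ 20.3 in/s

In regeneration the rod-end outflow joins the pump flow into the cap end, so the net volume the pump must supply per unit advance equals the rod cross-section area.
Rod cross-section A_rod = π/4 × (2.41 in)² = 4.562 in^2
v = Q_pump / A_rod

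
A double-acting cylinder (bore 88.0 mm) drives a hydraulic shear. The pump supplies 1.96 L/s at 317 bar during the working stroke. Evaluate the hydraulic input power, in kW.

W ≈ 62.1 kW

Hydraulic power = P × Q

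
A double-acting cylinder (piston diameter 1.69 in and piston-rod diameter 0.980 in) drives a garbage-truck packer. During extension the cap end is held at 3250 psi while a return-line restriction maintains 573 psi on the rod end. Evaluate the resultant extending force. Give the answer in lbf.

F ≈ 6440 lbf

Cap-side area A_cap = π/4 × (1.69 in)² = 2.243 in^2
Rod-side annular area A_ann = π/4 × (1.69² − 0.980²) = 1.489 in^2
Net thrust = P_cap·A_cap − P_rod·A_ann = 7290 lbf − 853.1 lbf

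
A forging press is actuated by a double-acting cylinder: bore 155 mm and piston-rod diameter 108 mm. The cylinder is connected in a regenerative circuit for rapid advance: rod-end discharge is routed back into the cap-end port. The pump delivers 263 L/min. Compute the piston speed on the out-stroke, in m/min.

v ≈ 28.7 m/min

In regeneration the rod-end outflow joins the pump flow into the cap end, so the net volume the pump must supply per unit advance equals the rod cross-section area.
Rod cross-section A_rod = π/4 × (108 mm)² = 9161 mm^2
v = Q_pump / A_rod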